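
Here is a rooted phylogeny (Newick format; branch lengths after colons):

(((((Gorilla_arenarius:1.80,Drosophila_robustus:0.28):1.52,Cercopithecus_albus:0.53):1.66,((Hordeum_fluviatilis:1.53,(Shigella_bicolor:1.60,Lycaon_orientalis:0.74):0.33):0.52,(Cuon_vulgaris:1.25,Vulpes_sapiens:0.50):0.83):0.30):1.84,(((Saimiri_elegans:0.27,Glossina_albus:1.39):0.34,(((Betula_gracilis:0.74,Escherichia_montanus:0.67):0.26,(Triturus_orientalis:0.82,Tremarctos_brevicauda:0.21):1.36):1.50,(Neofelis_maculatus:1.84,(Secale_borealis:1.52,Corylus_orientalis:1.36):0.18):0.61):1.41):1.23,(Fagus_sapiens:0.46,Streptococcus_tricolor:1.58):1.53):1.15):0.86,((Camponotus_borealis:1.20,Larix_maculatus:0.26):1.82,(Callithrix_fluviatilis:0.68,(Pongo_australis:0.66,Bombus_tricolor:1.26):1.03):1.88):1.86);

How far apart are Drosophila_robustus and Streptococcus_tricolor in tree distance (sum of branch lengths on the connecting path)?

9.56

The path runs Drosophila_robustus → … → MRCA → … → Streptococcus_tricolor; the MRCA is the node subtending ((((Gorilla_arenarius,Drosophila_robustus),Cercopithecus_albus),((Hordeum_fluviatilis,(Shigella_bicolor,Lycaon_orientalis)),(Cuon_vulgaris,Vulpes_sapiens))),(((Saimiri_elegans,Glossina_albus),(((Betula_gracilis,Escherichia_montanus),(Triturus_orientalis,Tremarctos_brevicauda)),(Neofelis_maculatus,(Secale_borealis,Corylus_orientalis)))),(Fagus_sapiens,Streptococcus_tricolor))).
Branch lengths along that path: 0.28 + 1.52 + 1.66 + 1.84 + 1.15 + 1.53 + 1.58 = 9.56.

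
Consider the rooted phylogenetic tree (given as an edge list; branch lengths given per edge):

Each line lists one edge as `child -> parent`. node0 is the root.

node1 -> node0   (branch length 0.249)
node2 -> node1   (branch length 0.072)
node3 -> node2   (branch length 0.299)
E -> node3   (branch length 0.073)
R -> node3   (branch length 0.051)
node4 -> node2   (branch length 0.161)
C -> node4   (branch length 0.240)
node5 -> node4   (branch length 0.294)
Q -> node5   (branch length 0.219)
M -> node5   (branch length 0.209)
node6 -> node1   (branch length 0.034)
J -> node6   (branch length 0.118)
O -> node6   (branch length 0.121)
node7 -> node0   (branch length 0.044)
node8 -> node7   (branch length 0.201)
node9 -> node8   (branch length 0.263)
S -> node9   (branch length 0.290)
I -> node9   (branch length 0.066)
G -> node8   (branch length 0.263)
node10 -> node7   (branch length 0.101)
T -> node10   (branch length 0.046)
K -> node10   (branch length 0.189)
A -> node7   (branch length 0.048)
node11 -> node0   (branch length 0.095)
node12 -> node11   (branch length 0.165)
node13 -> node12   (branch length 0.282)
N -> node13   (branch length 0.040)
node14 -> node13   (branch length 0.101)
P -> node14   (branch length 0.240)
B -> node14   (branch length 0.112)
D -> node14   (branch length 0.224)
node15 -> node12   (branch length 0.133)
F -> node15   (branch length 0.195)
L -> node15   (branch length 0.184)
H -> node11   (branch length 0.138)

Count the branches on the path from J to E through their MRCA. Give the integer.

The MRCA of J and E is the node subtending (((E,R),(C,(Q,M))),(J,O)).
From J up to that node: 2 branches. From E up to the same node: 3 branches. Total: 2 + 3 = 5.

5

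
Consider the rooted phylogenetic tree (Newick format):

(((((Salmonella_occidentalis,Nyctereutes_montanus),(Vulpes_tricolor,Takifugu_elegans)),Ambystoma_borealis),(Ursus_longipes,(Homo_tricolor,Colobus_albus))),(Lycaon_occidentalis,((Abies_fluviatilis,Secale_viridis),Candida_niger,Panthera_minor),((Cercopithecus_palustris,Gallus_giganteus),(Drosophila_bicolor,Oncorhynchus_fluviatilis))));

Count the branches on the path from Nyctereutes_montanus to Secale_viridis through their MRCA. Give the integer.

The MRCA of Nyctereutes_montanus and Secale_viridis is the root of the tree.
From Nyctereutes_montanus up to that node: 5 branches. From Secale_viridis up to the same node: 4 branches. Total: 5 + 4 = 9.

9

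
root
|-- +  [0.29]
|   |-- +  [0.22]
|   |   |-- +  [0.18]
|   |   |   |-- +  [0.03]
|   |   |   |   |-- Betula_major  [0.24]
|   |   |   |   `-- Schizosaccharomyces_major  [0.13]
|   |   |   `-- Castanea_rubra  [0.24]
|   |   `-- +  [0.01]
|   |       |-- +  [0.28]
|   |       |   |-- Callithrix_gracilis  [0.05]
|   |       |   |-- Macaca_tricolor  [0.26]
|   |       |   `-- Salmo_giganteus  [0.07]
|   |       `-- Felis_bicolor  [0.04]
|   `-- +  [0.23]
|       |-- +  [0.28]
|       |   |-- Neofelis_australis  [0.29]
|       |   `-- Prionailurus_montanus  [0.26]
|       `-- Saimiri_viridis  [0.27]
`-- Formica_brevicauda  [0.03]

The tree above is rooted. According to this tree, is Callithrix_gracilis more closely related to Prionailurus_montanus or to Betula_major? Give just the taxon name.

Betula_major

The MRCA of Callithrix_gracilis and Betula_major subtends (((Betula_major,Schizosaccharomyces_major),Castanea_rubra),((Callithrix_gracilis,Macaca_tricolor,Salmo_giganteus),Felis_bicolor)) (7 taxa).
The MRCA of Callithrix_gracilis and Prionailurus_montanus subtends ((((Betula_major,Schizosaccharomyces_major),Castanea_rubra),((Callithrix_gracilis,Macaca_tricolor,Salmo_giganteus),Felis_bicolor)),((Neofelis_australis,Prionailurus_montanus),Saimiri_viridis)) (10 taxa).
The first is nested inside the second, so Callithrix_gracilis shares a more recent common ancestor with Betula_major.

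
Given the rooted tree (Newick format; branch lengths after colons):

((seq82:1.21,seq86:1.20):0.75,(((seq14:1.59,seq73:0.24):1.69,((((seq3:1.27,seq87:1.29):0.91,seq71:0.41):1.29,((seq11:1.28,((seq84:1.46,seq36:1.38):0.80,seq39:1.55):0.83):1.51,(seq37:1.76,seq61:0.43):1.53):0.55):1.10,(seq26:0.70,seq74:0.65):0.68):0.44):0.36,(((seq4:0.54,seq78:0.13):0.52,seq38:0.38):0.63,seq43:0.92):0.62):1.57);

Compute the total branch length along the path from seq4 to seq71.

5.91

The path runs seq4 → … → MRCA → … → seq71; the MRCA is the node subtending (((seq14,seq73),((((seq3,seq87),seq71),((seq11,((seq84,seq36),seq39)),(seq37,seq61))),(seq26,seq74))),(((seq4,seq78),seq38),seq43)).
Branch lengths along that path: 0.54 + 0.52 + 0.63 + 0.62 + 0.36 + 0.44 + 1.10 + 1.29 + 0.41 = 5.91.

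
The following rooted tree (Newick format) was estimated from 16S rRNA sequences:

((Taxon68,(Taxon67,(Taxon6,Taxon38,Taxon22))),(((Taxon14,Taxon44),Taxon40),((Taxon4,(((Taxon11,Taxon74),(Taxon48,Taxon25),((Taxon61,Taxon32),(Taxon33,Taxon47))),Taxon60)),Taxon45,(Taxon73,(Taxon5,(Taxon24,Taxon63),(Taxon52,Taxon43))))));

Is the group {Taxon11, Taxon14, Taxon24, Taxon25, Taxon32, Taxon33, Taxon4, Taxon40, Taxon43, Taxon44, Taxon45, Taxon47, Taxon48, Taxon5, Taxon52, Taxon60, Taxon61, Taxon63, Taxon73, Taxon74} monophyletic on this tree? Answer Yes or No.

The most recent common ancestor of these taxa subtends (((Taxon14,Taxon44),Taxon40),((Taxon4,(((Taxon11,Taxon74),(Taxon48,Taxon25),((Taxon61,Taxon32),(Taxon33,Taxon47))),Taxon60)),Taxon45,(Taxon73,(Taxon5,(Taxon24,Taxon63),(Taxon52,Taxon43))))).
That clade has exactly 20 tips — every listed taxon and nothing else — so the group is monophyletic.

Yes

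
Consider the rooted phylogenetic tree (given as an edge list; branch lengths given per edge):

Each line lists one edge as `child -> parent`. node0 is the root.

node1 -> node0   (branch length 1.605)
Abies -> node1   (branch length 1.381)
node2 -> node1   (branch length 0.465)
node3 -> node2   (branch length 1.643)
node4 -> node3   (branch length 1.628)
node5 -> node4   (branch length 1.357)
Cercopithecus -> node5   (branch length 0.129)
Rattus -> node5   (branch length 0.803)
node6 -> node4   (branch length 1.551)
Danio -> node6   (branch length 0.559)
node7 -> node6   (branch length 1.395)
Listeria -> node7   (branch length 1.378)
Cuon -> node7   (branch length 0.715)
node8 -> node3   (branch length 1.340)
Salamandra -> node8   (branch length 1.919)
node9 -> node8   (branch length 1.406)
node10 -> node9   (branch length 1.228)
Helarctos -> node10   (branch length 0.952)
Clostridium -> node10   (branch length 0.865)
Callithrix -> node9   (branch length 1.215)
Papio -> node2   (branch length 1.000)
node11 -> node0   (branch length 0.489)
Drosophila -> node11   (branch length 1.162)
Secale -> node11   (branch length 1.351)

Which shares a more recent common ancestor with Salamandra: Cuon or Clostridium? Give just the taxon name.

Clostridium

The MRCA of Salamandra and Clostridium subtends (Salamandra,((Helarctos,Clostridium),Callithrix)) (4 taxa).
The MRCA of Salamandra and Cuon subtends (((Cercopithecus,Rattus),(Danio,(Listeria,Cuon))),(Salamandra,((Helarctos,Clostridium),Callithrix))) (9 taxa).
The first is nested inside the second, so Salamandra shares a more recent common ancestor with Clostridium.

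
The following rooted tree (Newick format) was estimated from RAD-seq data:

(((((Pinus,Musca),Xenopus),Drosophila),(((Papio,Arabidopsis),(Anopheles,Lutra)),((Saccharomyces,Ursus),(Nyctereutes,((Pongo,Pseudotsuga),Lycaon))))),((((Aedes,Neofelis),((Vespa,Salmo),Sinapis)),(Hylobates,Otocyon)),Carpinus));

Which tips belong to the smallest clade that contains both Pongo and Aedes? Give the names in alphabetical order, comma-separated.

Aedes, Anopheles, Arabidopsis, Carpinus, Drosophila, Hylobates, Lutra, Lycaon, Musca, Neofelis, Nyctereutes, Otocyon, Papio, Pinus, Pongo, Pseudotsuga, Saccharomyces, Salmo, Sinapis, Ursus, Vespa, Xenopus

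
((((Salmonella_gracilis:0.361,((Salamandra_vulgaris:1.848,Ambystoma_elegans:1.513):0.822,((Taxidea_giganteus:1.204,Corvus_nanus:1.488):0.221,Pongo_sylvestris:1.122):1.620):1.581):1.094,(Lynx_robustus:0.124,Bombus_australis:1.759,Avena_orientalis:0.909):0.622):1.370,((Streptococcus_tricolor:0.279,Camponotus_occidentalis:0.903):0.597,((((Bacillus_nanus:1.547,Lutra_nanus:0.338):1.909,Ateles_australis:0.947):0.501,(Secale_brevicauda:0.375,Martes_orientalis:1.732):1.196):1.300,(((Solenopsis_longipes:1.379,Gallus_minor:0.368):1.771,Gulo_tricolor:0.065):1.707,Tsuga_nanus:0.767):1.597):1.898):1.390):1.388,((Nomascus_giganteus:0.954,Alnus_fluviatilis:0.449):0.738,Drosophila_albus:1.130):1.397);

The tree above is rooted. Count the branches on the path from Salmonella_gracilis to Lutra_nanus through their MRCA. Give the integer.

9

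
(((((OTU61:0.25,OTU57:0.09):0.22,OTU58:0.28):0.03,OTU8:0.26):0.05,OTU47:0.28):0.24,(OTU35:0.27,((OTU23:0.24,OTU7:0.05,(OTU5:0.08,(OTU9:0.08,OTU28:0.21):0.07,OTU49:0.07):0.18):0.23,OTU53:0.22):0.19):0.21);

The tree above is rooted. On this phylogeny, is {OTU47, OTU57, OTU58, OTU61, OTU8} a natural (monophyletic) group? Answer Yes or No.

The most recent common ancestor of these taxa subtends ((((OTU61,OTU57),OTU58),OTU8),OTU47).
That clade has exactly 5 tips — every listed taxon and nothing else — so the group is monophyletic.

Yes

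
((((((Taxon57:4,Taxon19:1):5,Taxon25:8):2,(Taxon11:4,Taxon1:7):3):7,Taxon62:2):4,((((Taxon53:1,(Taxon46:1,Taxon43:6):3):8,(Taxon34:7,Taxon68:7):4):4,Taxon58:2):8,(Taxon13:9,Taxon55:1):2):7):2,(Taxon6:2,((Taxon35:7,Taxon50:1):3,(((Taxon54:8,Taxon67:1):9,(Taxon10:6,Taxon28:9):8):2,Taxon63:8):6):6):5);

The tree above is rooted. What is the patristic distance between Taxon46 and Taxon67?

The path runs Taxon46 → … → MRCA → … → Taxon67; the MRCA is the root of the tree.
Branch lengths along that path: 1 + 3 + 8 + 4 + 8 + 7 + 2 + 5 + 6 + 6 + 2 + 9 + 1 = 62.

62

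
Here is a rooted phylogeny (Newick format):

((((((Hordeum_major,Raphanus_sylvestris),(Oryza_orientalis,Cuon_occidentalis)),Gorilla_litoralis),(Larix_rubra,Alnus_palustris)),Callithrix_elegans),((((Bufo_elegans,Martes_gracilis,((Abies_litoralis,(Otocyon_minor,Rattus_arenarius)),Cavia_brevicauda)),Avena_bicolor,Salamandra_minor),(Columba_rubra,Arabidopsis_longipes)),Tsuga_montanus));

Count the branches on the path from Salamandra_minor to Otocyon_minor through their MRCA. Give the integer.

6

The MRCA of Salamandra_minor and Otocyon_minor is the node subtending ((Bufo_elegans,Martes_gracilis,((Abies_litoralis,(Otocyon_minor,Rattus_arenarius)),Cavia_brevicauda)),Avena_bicolor,Salamandra_minor).
From Salamandra_minor up to that node: 1 branch. From Otocyon_minor up to the same node: 5 branches. Total: 1 + 5 = 6.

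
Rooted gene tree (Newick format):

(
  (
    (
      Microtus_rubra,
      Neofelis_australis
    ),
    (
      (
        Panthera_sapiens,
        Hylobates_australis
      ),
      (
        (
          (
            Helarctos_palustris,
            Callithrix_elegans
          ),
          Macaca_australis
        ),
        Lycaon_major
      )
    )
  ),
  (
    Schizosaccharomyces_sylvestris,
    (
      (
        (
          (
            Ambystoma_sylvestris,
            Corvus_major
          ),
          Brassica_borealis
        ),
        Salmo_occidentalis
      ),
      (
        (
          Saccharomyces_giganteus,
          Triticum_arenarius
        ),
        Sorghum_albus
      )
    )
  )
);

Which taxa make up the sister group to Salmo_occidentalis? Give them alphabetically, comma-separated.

Ambystoma_sylvestris, Brassica_borealis, Corvus_major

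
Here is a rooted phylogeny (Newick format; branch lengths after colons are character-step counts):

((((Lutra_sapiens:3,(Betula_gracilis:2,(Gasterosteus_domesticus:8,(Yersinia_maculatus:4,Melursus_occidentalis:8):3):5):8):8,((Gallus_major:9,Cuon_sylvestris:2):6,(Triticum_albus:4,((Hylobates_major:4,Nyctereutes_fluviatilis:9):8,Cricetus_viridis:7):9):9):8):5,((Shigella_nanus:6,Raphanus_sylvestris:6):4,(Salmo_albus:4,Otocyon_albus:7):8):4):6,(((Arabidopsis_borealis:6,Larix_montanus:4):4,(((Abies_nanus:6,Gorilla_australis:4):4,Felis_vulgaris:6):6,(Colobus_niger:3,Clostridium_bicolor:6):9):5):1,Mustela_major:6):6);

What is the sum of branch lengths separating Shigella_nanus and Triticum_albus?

40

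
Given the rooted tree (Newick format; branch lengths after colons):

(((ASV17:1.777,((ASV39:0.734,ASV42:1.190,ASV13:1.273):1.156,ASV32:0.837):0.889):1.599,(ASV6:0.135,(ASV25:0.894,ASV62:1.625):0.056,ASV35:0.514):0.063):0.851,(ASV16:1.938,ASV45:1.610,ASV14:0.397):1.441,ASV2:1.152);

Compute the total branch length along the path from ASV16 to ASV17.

7.606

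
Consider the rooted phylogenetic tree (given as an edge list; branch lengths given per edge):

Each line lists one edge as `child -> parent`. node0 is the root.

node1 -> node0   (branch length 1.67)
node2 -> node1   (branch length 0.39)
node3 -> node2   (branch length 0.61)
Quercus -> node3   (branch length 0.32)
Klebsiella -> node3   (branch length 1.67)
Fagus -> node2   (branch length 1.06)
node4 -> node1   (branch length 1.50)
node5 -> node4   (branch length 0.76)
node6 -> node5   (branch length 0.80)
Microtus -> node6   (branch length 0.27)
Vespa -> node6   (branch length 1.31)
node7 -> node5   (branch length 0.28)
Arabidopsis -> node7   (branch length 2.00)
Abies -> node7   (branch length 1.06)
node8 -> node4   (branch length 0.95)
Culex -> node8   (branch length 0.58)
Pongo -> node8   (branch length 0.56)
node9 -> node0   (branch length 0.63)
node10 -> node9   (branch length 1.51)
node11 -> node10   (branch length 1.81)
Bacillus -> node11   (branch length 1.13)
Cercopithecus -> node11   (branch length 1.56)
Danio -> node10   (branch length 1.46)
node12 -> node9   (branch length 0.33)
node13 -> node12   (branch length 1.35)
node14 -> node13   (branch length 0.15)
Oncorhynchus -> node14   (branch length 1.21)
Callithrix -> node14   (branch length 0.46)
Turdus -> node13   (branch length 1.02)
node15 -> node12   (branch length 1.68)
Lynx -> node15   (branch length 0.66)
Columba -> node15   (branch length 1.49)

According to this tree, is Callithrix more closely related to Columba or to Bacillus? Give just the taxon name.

The MRCA of Callithrix and Columba subtends (((Oncorhynchus,Callithrix),Turdus),(Lynx,Columba)) (5 taxa).
The MRCA of Callithrix and Bacillus subtends (((Bacillus,Cercopithecus),Danio),(((Oncorhynchus,Callithrix),Turdus),(Lynx,Columba))) (8 taxa).
The first is nested inside the second, so Callithrix shares a more recent common ancestor with Columba.

Columba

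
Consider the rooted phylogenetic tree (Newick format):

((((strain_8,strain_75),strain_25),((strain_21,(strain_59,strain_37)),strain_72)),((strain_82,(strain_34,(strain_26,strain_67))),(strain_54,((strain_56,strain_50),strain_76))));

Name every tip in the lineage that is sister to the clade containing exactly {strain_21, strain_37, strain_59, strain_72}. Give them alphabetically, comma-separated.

The clade containing exactly {strain_21, strain_37, strain_59, strain_72} attaches to the tree at the node subtending (((strain_8,strain_75),strain_25),((strain_21,(strain_59,strain_37)),strain_72)).
The other lineage descending from that same node — the sister group — is ((strain_8,strain_75),strain_25); its 3 tips in alphabetical order are the answer.

strain_25, strain_75, strain_8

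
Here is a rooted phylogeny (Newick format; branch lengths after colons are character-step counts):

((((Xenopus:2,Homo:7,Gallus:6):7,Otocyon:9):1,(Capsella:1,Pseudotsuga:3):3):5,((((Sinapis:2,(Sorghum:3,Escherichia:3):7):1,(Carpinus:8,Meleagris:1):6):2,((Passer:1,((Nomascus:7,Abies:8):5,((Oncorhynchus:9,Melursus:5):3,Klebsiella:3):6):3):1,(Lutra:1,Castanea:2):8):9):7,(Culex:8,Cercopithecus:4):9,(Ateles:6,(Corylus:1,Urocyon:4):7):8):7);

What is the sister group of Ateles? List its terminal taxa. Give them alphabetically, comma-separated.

Corylus, Urocyon

Ateles attaches to the tree at the node subtending (Ateles,(Corylus,Urocyon)).
The other lineage descending from that same node — the sister group — is (Corylus,Urocyon); its 2 tips in alphabetical order are the answer.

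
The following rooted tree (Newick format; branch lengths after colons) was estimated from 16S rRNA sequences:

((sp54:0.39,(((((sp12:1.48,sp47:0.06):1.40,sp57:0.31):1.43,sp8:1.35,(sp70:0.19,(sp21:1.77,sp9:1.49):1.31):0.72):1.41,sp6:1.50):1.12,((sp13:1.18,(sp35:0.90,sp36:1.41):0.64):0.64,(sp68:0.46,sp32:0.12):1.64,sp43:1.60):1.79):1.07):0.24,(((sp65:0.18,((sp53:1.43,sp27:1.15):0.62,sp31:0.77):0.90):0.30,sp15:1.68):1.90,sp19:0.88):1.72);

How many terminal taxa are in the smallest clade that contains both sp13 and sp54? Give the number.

15

The MRCA of sp13 and sp54 is the node subtending (sp54,(((((sp12,sp47),sp57),sp8,(sp70,(sp21,sp9))),sp6),((sp13,(sp35,sp36)),(sp68,sp32),sp43))).
That clade contains 15 terminal taxa: sp12, sp13, sp21, sp32, sp35, sp36, sp43, sp47, sp54, sp57, sp6, sp68, sp70, sp8, sp9.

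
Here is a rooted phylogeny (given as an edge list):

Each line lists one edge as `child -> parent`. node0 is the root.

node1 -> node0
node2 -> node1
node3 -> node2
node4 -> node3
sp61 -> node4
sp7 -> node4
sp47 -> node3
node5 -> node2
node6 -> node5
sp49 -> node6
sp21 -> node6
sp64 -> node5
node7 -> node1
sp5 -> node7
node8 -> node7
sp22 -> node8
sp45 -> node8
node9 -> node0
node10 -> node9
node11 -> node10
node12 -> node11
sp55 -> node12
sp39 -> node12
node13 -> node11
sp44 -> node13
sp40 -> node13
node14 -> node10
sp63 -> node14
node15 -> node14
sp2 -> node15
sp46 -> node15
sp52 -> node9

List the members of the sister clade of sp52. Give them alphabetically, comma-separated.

sp2, sp39, sp40, sp44, sp46, sp55, sp63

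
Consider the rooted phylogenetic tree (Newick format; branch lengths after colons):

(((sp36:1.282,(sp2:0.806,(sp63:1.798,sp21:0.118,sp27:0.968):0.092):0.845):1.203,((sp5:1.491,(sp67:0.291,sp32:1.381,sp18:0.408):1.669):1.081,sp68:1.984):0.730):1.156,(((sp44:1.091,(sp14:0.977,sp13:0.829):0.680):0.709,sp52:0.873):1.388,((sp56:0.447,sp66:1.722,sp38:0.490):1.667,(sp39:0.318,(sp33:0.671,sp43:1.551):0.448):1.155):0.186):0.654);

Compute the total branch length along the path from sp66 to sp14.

7.329

The path runs sp66 → … → MRCA → … → sp14; the MRCA is the node subtending (((sp44,(sp14,sp13)),sp52),((sp56,sp66,sp38),(sp39,(sp33,sp43)))).
Branch lengths along that path: 1.722 + 1.667 + 0.186 + 1.388 + 0.709 + 0.680 + 0.977 = 7.329.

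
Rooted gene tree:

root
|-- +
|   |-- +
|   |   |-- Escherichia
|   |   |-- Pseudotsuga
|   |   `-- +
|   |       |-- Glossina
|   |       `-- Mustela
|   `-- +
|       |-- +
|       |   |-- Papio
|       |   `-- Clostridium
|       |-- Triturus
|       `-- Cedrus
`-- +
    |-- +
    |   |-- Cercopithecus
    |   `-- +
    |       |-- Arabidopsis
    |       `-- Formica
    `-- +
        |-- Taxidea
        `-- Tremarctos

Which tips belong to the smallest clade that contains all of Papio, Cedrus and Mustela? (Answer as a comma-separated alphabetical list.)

Tracing Papio: it sits inside (Papio,Clostridium).
Tracing Cedrus: it sits inside ((Papio,Clostridium),Triturus,Cedrus).
Tracing Mustela: it sits inside (Glossina,Mustela).
The smallest clade enclosing all 3 is ((Escherichia,Pseudotsuga,(Glossina,Mustela)),((Papio,Clostridium),Triturus,Cedrus)); the answer is its 8 terminal taxa in alphabetical order.

Cedrus, Clostridium, Escherichia, Glossina, Mustela, Papio, Pseudotsuga, Triturus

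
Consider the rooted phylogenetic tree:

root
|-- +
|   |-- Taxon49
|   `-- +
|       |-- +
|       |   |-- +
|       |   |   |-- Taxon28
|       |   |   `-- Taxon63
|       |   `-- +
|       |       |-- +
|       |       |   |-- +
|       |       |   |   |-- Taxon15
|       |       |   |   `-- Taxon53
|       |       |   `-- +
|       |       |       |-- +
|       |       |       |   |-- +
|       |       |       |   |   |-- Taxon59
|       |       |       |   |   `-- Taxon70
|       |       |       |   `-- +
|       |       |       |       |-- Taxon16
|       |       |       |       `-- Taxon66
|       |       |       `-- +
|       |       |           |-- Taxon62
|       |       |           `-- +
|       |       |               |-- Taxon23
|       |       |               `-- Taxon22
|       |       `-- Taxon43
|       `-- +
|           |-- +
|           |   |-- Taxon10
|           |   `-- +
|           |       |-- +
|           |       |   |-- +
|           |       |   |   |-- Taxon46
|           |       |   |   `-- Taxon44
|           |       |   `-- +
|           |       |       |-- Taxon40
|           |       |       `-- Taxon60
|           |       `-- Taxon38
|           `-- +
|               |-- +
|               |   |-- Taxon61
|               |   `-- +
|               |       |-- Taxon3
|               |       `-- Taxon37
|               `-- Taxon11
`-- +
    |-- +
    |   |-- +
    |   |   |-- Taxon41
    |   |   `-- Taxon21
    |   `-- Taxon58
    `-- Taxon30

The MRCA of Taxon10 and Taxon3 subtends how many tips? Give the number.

10

The MRCA of Taxon10 and Taxon3 is the node subtending ((Taxon10,(((Taxon46,Taxon44),(Taxon40,Taxon60)),Taxon38)),((Taxon61,(Taxon3,Taxon37)),Taxon11)).
That clade contains 10 terminal taxa: Taxon10, Taxon11, Taxon3, Taxon37, Taxon38, Taxon40, Taxon44, Taxon46, Taxon60, Taxon61.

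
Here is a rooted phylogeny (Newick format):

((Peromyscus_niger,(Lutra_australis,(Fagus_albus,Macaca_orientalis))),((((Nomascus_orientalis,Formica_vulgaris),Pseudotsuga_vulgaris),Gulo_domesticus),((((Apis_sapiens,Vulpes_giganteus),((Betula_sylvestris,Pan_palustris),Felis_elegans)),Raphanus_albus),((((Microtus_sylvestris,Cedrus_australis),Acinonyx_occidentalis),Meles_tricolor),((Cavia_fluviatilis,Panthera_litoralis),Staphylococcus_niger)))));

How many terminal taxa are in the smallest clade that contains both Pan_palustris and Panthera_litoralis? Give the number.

The MRCA of Pan_palustris and Panthera_litoralis is the node subtending ((((Apis_sapiens,Vulpes_giganteus),((Betula_sylvestris,Pan_palustris),Felis_elegans)),Raphanus_albus),((((Microtus_sylvestris,Cedrus_australis),Acinonyx_occidentalis),Meles_tricolor),((Cavia_fluviatilis,Panthera_litoralis),Staphylococcus_niger))).
That clade contains 13 terminal taxa: Acinonyx_occidentalis, Apis_sapiens, Betula_sylvestris, Cavia_fluviatilis, Cedrus_australis, Felis_elegans, Meles_tricolor, Microtus_sylvestris, Pan_palustris, Panthera_litoralis, Raphanus_albus, Staphylococcus_niger, Vulpes_giganteus.

13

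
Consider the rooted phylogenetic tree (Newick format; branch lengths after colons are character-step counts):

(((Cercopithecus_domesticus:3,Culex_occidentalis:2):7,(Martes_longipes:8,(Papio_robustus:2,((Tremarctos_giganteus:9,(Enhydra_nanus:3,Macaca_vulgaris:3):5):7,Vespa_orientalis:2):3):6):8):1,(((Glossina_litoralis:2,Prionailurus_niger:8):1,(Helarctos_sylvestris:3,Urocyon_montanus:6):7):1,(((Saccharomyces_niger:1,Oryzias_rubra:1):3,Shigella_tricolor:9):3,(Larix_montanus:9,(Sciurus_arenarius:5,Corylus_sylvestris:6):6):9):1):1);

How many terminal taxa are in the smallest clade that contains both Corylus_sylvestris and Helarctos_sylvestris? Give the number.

The MRCA of Corylus_sylvestris and Helarctos_sylvestris is the node subtending (((Glossina_litoralis,Prionailurus_niger),(Helarctos_sylvestris,Urocyon_montanus)),(((Saccharomyces_niger,Oryzias_rubra),Shigella_tricolor),(Larix_montanus,(Sciurus_arenarius,Corylus_sylvestris)))).
That clade contains 10 terminal taxa: Corylus_sylvestris, Glossina_litoralis, Helarctos_sylvestris, Larix_montanus, Oryzias_rubra, Prionailurus_niger, Saccharomyces_niger, Sciurus_arenarius, Shigella_tricolor, Urocyon_montanus.

10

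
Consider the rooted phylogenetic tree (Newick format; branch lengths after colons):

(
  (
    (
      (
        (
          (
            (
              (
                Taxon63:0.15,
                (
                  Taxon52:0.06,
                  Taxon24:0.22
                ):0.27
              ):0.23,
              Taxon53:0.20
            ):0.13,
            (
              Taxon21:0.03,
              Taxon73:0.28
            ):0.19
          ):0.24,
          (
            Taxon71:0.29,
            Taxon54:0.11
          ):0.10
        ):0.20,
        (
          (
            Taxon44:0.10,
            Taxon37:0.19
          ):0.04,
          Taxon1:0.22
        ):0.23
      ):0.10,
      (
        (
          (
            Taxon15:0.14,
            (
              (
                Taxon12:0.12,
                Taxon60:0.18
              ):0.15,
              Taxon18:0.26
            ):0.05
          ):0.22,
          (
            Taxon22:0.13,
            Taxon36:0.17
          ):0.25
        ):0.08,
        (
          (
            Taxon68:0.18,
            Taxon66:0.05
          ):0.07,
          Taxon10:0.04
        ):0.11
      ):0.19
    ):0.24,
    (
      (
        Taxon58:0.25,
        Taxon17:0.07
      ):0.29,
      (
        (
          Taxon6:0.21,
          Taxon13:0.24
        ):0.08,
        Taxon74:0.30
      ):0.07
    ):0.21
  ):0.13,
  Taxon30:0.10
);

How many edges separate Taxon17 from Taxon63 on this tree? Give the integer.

10

The MRCA of Taxon17 and Taxon63 is the node subtending (((((((Taxon63,(Taxon52,Taxon24)),Taxon53),(Taxon21,Taxon73)),(Taxon71,Taxon54)),((Taxon44,Taxon37),Taxon1)),(((Taxon15,((Taxon12,Taxon60),Taxon18)),(Taxon22,Taxon36)),((Taxon68,Taxon66),Taxon10))),((Taxon58,Taxon17),((Taxon6,Taxon13),Taxon74))).
From Taxon17 up to that node: 3 branches. From Taxon63 up to the same node: 7 branches. Total: 3 + 7 = 10.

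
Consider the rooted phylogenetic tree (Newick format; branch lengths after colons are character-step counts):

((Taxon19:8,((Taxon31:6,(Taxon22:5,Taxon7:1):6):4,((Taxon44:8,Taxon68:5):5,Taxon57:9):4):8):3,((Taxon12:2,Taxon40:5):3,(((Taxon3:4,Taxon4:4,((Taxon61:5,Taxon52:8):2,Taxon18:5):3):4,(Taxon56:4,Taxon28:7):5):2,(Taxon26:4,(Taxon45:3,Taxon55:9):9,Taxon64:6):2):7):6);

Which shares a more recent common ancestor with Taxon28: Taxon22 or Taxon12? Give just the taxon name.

Taxon12

The MRCA of Taxon28 and Taxon12 subtends ((Taxon12,Taxon40),(((Taxon3,Taxon4,((Taxon61,Taxon52),Taxon18)),(Taxon56,Taxon28)),(Taxon26,(Taxon45,Taxon55),Taxon64))) (13 taxa).
The MRCA of Taxon28 and Taxon22 is the root, subtending the entire tree (20 taxa).
The first is nested inside the second, so Taxon28 shares a more recent common ancestor with Taxon12.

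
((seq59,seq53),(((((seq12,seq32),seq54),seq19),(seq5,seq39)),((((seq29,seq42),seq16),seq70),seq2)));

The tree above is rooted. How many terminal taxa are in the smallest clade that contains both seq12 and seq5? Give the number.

The MRCA of seq12 and seq5 is the node subtending ((((seq12,seq32),seq54),seq19),(seq5,seq39)).
That clade contains 6 terminal taxa: seq12, seq19, seq32, seq39, seq5, seq54.

6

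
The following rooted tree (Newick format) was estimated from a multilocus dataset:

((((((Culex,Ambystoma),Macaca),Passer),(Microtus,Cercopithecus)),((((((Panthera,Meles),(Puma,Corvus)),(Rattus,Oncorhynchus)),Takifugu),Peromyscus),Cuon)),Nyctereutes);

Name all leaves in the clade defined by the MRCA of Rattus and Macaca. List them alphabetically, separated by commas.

Tracing Rattus: it sits inside (Rattus,Oncorhynchus).
Tracing Macaca: it sits inside ((Culex,Ambystoma),Macaca).
The smallest clade enclosing both is (((((Culex,Ambystoma),Macaca),Passer),(Microtus,Cercopithecus)),((((((Panthera,Meles),(Puma,Corvus)),(Rattus,Oncorhynchus)),Takifugu),Peromyscus),Cuon)); the answer is its 15 terminal taxa in alphabetical order.

Ambystoma, Cercopithecus, Corvus, Culex, Cuon, Macaca, Meles, Microtus, Oncorhynchus, Panthera, Passer, Peromyscus, Puma, Rattus, Takifugu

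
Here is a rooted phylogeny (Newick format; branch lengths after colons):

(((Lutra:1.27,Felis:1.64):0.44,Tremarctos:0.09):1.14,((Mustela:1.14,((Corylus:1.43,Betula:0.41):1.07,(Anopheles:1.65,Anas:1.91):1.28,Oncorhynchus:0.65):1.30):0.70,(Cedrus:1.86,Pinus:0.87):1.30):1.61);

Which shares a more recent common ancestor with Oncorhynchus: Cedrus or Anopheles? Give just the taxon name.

Anopheles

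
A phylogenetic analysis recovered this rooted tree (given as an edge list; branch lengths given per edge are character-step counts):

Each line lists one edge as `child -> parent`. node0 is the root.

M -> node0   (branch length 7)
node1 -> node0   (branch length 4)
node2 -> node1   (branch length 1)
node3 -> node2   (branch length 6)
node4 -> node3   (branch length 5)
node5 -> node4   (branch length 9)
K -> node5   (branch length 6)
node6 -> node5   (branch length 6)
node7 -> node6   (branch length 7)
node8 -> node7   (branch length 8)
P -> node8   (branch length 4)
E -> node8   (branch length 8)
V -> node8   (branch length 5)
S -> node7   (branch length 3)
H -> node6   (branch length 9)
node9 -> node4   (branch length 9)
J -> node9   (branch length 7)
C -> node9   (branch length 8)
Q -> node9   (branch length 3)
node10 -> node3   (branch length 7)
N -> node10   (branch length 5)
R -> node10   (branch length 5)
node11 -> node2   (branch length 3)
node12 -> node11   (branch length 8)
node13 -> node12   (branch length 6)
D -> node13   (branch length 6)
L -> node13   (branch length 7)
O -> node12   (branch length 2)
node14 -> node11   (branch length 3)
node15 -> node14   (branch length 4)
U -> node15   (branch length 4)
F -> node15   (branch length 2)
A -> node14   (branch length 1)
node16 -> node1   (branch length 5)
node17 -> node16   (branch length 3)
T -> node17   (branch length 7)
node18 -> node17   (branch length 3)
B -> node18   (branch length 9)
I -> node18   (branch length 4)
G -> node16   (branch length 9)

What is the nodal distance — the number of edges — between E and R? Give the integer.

8

The MRCA of E and R is the node subtending (((K,(((P,E,V),S),H)),(J,C,Q)),(N,R)).
From E up to that node: 6 branches. From R up to the same node: 2 branches. Total: 6 + 2 = 8.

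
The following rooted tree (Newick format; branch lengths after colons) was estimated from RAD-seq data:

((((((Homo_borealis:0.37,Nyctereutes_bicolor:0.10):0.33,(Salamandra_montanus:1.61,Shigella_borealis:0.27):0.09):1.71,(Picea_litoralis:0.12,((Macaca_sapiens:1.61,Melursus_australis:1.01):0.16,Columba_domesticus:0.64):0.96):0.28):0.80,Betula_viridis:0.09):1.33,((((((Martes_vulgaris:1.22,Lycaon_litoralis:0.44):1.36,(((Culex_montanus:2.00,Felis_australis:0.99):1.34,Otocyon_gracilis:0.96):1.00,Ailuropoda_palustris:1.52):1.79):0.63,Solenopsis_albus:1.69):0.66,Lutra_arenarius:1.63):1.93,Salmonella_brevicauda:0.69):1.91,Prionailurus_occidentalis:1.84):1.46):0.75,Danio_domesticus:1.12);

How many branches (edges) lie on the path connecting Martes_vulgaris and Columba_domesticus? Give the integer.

12

The MRCA of Martes_vulgaris and Columba_domesticus is the node subtending (((((Homo_borealis,Nyctereutes_bicolor),(Salamandra_montanus,Shigella_borealis)),(Picea_litoralis,((Macaca_sapiens,Melursus_australis),Columba_domesticus))),Betula_viridis),((((((Martes_vulgaris,Lycaon_litoralis),(((Culex_montanus,Felis_australis),Otocyon_gracilis),Ailuropoda_palustris)),Solenopsis_albus),Lutra_arenarius),Salmonella_brevicauda),Prionailurus_occidentalis)).
From Martes_vulgaris up to that node: 7 branches. From Columba_domesticus up to the same node: 5 branches. Total: 7 + 5 = 12.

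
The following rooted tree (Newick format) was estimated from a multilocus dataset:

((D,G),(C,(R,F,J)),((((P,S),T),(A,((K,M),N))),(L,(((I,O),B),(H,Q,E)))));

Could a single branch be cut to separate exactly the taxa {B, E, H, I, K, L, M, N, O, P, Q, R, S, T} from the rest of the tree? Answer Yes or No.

No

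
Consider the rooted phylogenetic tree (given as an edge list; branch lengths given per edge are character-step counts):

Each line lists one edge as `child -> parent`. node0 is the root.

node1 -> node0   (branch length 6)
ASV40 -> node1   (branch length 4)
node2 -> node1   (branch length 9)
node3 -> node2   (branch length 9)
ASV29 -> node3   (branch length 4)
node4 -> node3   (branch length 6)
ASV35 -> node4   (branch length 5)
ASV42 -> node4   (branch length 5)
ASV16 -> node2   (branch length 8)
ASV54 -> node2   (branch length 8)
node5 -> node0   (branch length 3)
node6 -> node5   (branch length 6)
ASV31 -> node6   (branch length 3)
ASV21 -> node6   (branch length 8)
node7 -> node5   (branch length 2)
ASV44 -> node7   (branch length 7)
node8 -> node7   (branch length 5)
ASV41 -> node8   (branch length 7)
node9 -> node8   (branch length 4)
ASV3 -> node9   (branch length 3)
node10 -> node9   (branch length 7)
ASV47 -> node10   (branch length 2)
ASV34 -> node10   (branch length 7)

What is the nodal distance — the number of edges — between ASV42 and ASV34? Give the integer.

11

The MRCA of ASV42 and ASV34 is the root of the tree.
From ASV42 up to that node: 5 branches. From ASV34 up to the same node: 6 branches. Total: 5 + 6 = 11.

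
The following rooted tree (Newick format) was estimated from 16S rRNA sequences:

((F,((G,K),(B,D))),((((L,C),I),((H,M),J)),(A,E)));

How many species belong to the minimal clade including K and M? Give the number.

13

The MRCA of K and M is the root, so the clade is the entire tree.
That clade contains 13 terminal taxa: A, B, C, D, E, F, G, H, I, J, K, L, M.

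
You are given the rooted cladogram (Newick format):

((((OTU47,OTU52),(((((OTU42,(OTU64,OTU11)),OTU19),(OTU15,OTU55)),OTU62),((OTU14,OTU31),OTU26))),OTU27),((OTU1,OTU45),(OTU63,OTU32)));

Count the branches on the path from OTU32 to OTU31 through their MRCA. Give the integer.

The MRCA of OTU32 and OTU31 is the root of the tree.
From OTU32 up to that node: 3 branches. From OTU31 up to the same node: 6 branches. Total: 3 + 6 = 9.

9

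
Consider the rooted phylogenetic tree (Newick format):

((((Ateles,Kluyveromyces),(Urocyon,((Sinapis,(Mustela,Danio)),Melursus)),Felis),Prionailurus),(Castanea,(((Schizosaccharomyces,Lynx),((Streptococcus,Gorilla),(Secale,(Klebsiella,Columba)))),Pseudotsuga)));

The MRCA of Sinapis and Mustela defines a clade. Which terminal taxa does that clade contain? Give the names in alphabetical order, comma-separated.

Danio, Mustela, Sinapis

Tracing Sinapis: it sits inside (Sinapis,(Mustela,Danio)).
Tracing Mustela: it sits inside (Mustela,Danio).
The smallest clade enclosing both is (Sinapis,(Mustela,Danio)); the answer is its 3 terminal taxa in alphabetical order.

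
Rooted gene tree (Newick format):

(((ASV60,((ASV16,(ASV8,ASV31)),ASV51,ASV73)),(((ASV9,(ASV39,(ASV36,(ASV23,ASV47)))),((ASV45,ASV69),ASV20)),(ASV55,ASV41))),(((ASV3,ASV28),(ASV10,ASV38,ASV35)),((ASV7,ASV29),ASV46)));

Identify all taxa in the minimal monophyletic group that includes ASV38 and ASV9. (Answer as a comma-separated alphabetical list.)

ASV10, ASV16, ASV20, ASV23, ASV28, ASV29, ASV3, ASV31, ASV35, ASV36, ASV38, ASV39, ASV41, ASV45, ASV46, ASV47, ASV51, ASV55, ASV60, ASV69, ASV7, ASV73, ASV8, ASV9

Tracing ASV38: it sits inside (ASV10,ASV38,ASV35).
Tracing ASV9: it sits inside (ASV9,(ASV39,(ASV36,(ASV23,ASV47)))).
The smallest clade enclosing both is the whole tree (their MRCA is the root), so the answer is all 24 tips in alphabetical order.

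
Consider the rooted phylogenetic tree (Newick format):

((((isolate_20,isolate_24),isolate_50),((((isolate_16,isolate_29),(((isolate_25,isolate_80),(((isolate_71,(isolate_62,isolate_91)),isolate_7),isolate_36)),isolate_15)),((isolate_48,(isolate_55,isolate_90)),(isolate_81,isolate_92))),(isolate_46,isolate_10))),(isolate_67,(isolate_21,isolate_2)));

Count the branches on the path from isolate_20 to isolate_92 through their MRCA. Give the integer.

8

The MRCA of isolate_20 and isolate_92 is the node subtending (((isolate_20,isolate_24),isolate_50),((((isolate_16,isolate_29),(((isolate_25,isolate_80),(((isolate_71,(isolate_62,isolate_91)),isolate_7),isolate_36)),isolate_15)),((isolate_48,(isolate_55,isolate_90)),(isolate_81,isolate_92))),(isolate_46,isolate_10))).
From isolate_20 up to that node: 3 branches. From isolate_92 up to the same node: 5 branches. Total: 3 + 5 = 8.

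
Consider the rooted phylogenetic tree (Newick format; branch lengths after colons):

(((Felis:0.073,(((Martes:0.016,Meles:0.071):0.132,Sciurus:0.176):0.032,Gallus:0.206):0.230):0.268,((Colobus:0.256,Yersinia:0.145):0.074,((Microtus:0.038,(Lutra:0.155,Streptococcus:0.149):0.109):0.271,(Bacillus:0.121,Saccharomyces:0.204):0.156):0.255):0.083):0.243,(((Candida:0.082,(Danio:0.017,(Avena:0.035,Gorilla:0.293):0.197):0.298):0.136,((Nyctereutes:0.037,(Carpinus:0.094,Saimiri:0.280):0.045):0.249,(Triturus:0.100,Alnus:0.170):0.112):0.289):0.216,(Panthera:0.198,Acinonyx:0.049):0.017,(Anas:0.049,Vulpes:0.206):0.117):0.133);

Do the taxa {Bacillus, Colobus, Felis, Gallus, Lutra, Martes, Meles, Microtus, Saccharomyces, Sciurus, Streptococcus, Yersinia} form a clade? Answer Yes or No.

Yes

The most recent common ancestor of these taxa subtends ((Felis,(((Martes,Meles),Sciurus),Gallus)),((Colobus,Yersinia),((Microtus,(Lutra,Streptococcus)),(Bacillus,Saccharomyces)))).
That clade has exactly 12 tips — every listed taxon and nothing else — so the group is monophyletic.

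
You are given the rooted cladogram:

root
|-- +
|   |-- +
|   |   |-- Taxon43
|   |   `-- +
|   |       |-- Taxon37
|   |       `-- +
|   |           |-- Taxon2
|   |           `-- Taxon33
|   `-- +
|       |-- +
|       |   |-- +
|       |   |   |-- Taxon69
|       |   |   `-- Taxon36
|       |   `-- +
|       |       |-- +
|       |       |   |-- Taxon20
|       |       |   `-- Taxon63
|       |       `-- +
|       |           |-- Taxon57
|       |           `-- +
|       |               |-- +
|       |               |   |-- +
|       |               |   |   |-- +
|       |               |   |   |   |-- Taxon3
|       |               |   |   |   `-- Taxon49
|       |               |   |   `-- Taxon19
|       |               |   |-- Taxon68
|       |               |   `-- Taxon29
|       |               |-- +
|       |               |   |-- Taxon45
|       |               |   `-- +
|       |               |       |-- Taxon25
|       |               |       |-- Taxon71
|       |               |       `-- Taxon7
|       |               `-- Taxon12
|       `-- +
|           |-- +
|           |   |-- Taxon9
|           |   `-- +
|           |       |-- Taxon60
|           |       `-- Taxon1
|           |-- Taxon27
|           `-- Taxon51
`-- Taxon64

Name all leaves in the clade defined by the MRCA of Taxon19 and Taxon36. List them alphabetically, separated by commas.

Tracing Taxon19: it sits inside ((Taxon3,Taxon49),Taxon19).
Tracing Taxon36: it sits inside (Taxon69,Taxon36).
The smallest clade enclosing both is ((Taxon69,Taxon36),((Taxon20,Taxon63),(Taxon57,((((Taxon3,Taxon49),Taxon19),Taxon68,Taxon29),(Taxon45,(Taxon25,Taxon71,Taxon7)),Taxon12)))); the answer is its 15 terminal taxa in alphabetical order.

Taxon12, Taxon19, Taxon20, Taxon25, Taxon29, Taxon3, Taxon36, Taxon45, Taxon49, Taxon57, Taxon63, Taxon68, Taxon69, Taxon7, Taxon71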